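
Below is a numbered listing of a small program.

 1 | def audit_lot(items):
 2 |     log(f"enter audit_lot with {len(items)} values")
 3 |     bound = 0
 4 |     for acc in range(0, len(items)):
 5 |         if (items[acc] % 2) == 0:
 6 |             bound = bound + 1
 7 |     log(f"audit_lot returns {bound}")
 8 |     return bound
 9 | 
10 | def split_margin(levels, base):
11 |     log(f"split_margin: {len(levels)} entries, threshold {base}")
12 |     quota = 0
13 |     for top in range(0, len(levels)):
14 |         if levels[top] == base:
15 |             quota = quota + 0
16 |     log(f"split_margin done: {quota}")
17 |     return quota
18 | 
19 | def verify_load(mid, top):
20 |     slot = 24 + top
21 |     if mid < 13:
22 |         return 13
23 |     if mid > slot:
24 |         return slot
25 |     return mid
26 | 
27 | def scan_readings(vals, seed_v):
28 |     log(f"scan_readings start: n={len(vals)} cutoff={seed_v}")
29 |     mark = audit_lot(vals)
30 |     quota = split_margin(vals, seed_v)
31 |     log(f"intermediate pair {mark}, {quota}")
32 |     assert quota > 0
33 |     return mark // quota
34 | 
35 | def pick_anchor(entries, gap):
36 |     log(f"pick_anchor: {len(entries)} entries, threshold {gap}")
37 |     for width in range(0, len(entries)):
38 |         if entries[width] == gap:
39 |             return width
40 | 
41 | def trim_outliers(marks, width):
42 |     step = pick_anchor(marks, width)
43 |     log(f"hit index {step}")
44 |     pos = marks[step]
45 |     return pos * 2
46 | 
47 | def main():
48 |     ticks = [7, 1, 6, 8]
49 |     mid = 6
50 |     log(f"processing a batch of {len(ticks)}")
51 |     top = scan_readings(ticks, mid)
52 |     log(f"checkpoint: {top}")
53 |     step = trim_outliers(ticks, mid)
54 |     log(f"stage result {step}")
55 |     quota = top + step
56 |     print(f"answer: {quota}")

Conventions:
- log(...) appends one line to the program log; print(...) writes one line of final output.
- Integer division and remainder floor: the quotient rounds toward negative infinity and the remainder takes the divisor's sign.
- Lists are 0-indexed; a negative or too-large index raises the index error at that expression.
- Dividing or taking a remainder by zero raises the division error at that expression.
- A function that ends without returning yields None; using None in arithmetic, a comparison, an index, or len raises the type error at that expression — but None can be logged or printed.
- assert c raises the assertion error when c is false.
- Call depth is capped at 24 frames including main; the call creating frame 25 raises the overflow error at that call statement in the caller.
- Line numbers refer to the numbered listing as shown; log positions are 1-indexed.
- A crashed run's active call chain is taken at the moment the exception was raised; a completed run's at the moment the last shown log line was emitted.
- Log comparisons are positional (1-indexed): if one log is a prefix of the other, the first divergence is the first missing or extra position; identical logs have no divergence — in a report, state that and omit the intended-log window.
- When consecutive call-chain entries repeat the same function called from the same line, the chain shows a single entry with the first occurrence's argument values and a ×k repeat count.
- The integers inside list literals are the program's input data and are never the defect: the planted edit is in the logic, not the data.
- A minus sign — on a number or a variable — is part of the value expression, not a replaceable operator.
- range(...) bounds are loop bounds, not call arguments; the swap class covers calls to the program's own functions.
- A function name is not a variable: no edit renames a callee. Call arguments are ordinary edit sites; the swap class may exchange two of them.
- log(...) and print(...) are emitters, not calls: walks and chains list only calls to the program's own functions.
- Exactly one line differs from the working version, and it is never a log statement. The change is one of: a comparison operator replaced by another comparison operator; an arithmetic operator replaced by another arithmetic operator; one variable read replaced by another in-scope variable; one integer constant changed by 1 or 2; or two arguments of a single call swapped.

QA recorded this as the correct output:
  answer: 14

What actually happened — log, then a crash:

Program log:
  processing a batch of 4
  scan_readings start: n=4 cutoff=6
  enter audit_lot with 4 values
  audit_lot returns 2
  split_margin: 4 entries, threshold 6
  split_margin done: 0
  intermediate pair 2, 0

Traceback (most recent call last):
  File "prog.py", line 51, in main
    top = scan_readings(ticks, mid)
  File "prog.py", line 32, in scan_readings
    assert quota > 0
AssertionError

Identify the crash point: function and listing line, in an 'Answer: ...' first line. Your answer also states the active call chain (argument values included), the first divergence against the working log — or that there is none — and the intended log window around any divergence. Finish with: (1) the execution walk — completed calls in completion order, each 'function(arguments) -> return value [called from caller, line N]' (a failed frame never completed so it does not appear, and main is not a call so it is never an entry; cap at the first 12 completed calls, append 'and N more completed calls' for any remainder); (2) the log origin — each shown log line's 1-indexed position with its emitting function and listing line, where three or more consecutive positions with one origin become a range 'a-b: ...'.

Answer: the error was raised in scan_readings, line 32.
Key observation: The log first diverges at position 6: the faulty run prints 'split_margin done: 0' where the working version prints 'split_margin done: 1'.
Call chain: main -> scan_readings([7, 1, 6, 8], 6) (called at line 51).
First divergence: at position 6 the run shows 'split_margin done: 0' where the working version logs 'split_margin done: 1'.
Intended log window:
  4: audit_lot returns 2
  5: split_margin: 4 entries, threshold 6
  6: split_margin done: 1
  7: intermediate pair 2, 1
Execution walk:
  audit_lot([7, 1, 6, 8]) -> 2  [called from scan_readings, line 29]
  split_margin([7, 1, 6, 8], 6) -> 0  [called from scan_readings, line 30]
Origin of each log line:
  1: logged in main at line 50
  2: logged in scan_readings at line 28
  3: logged in audit_lot at line 2
  4: logged in audit_lot at line 7
  5: logged in split_margin at line 11
  6: logged in split_margin at line 16
  7: logged in scan_readings at line 31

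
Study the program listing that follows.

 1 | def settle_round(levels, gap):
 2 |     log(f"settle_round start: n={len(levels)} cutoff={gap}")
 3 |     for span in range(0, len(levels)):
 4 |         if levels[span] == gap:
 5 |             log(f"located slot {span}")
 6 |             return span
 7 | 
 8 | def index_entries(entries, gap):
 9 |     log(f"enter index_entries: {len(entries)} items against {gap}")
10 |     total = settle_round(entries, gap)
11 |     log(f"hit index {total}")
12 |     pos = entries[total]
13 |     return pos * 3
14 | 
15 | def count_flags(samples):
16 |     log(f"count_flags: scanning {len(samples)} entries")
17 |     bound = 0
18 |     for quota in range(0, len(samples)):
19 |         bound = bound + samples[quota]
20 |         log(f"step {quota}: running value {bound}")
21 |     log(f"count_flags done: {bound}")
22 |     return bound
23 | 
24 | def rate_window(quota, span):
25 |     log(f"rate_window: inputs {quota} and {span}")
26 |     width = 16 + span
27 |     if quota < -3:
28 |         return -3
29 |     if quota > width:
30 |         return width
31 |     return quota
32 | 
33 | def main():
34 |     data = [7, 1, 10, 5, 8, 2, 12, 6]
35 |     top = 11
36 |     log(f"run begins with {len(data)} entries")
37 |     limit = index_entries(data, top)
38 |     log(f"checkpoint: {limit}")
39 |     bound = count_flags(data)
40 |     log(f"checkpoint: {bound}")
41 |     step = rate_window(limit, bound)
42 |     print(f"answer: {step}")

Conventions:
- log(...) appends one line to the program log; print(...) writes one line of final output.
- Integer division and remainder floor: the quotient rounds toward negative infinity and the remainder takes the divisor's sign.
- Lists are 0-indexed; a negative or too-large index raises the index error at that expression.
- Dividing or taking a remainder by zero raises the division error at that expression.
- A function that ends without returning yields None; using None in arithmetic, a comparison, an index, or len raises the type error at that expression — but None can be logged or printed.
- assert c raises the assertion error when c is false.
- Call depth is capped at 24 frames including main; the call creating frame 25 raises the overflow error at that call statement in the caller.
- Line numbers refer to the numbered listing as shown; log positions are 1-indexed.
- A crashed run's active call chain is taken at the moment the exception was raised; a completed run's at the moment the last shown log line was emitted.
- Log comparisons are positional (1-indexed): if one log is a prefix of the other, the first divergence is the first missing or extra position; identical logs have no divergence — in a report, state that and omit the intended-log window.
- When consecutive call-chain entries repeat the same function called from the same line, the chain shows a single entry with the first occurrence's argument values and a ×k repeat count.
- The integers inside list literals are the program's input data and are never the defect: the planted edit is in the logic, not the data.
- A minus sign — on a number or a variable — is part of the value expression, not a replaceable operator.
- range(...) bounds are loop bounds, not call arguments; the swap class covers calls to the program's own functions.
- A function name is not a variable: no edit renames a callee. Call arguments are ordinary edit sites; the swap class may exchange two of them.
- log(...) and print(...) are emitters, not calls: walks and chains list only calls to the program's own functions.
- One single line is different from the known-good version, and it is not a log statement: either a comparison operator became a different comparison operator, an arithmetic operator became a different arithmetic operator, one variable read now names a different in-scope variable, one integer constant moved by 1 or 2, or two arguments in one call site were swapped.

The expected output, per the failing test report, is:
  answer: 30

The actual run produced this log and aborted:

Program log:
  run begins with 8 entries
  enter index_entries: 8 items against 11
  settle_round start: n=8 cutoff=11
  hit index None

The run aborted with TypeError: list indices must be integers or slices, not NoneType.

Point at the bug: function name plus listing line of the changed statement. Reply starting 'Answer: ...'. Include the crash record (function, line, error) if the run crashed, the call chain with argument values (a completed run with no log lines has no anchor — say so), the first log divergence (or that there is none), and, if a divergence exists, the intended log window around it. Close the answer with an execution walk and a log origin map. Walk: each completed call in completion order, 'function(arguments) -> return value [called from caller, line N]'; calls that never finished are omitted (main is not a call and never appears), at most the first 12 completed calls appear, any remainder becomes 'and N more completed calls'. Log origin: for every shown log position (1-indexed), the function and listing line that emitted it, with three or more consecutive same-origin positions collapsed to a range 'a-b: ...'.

Answer: the defect is in main at line 35.
Key fact: Everything matches until log position 2, which reads 'enter index_entries: 8 items against 11' in place of 'enter index_entries: 8 items against 10'.
Crash: index_entries, line 12, TypeError.
Call chain: main -> index_entries([7, 1, 10, 5, 8, 2, 12, 6], 11) (called at line 37).
First divergence: at position 2 the run shows 'enter index_entries: 8 items against 11' where the working version logs 'enter index_entries: 8 items against 10'.
Intended log window:
  1: run begins with 8 entries
  2: enter index_entries: 8 items against 10
  3: settle_round start: n=8 cutoff=10
Execution walk:
  settle_round([7, 1, 10, 5, 8, 2, 12, 6], 11) -> None  [called from index_entries, line 10]
Log origins:
  1: from main, line 36
  2: from index_entries, line 9
  3: from settle_round, line 2
  4: from index_entries, line 11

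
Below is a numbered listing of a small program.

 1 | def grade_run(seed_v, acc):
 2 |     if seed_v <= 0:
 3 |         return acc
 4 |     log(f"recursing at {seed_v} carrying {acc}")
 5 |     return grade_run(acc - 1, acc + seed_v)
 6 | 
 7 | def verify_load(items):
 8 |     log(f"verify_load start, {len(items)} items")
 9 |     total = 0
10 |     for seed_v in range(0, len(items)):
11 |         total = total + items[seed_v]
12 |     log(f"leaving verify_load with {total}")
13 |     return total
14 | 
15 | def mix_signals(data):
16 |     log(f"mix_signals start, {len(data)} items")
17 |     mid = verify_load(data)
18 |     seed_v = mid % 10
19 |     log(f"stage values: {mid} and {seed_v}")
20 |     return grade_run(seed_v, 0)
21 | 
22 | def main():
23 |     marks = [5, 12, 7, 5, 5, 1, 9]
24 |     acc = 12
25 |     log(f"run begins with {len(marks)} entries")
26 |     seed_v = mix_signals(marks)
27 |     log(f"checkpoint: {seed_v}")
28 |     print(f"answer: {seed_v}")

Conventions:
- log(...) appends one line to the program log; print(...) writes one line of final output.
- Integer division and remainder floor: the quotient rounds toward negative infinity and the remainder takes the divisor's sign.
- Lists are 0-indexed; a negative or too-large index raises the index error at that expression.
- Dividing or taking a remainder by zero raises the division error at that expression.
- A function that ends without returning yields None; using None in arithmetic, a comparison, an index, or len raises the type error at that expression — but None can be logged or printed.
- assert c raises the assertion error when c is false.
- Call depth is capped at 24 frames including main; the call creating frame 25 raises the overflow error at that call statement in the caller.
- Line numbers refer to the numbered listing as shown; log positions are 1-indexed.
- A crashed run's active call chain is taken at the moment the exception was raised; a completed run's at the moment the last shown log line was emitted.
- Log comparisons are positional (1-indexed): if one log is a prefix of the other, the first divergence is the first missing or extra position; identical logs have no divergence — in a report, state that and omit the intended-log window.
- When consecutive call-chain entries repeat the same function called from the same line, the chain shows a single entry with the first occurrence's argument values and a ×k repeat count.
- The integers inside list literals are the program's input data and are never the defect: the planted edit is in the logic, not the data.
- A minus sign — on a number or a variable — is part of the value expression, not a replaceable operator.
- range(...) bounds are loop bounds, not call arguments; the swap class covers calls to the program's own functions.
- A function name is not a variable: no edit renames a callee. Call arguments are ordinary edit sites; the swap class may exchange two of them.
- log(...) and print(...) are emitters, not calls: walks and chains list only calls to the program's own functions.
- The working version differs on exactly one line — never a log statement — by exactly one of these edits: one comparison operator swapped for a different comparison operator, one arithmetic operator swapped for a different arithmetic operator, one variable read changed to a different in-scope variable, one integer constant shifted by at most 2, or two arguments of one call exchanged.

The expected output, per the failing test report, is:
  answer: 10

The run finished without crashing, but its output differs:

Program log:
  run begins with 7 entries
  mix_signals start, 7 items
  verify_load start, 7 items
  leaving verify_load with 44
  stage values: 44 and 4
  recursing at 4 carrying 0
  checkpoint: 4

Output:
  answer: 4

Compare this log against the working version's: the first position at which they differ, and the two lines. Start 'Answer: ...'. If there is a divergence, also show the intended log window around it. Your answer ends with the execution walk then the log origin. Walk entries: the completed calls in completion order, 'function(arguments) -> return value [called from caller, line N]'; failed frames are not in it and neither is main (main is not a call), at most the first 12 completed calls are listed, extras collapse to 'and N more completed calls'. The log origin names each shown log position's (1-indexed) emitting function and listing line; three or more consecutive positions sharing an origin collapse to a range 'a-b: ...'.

Answer: at position 7 the run shows 'checkpoint: 4' where the working version logs 'recursing at 3 carrying 4'.
Intended log window:
  5: stage values: 44 and 4
  6: recursing at 4 carrying 0
  7: recursing at 3 carrying 4
  8: recursing at 2 carrying 7
Execution walk:
  verify_load([5, 12, 7, 5, 5, 1, 9]) -> 44  [called from mix_signals, line 17]
  grade_run(-1, 4) -> 4  [called from grade_run, line 5]
  grade_run(4, 0) -> 4  [called from mix_signals, line 20]
  mix_signals([5, 12, 7, 5, 5, 1, 9]) -> 4  [called from main, line 26]
Log line origins:
  1: from main, line 25
  2: from mix_signals, line 16
  3: from verify_load, line 8
  4: from verify_load, line 12
  5: from mix_signals, line 19
  6: from grade_run, line 4
  7: from main, line 27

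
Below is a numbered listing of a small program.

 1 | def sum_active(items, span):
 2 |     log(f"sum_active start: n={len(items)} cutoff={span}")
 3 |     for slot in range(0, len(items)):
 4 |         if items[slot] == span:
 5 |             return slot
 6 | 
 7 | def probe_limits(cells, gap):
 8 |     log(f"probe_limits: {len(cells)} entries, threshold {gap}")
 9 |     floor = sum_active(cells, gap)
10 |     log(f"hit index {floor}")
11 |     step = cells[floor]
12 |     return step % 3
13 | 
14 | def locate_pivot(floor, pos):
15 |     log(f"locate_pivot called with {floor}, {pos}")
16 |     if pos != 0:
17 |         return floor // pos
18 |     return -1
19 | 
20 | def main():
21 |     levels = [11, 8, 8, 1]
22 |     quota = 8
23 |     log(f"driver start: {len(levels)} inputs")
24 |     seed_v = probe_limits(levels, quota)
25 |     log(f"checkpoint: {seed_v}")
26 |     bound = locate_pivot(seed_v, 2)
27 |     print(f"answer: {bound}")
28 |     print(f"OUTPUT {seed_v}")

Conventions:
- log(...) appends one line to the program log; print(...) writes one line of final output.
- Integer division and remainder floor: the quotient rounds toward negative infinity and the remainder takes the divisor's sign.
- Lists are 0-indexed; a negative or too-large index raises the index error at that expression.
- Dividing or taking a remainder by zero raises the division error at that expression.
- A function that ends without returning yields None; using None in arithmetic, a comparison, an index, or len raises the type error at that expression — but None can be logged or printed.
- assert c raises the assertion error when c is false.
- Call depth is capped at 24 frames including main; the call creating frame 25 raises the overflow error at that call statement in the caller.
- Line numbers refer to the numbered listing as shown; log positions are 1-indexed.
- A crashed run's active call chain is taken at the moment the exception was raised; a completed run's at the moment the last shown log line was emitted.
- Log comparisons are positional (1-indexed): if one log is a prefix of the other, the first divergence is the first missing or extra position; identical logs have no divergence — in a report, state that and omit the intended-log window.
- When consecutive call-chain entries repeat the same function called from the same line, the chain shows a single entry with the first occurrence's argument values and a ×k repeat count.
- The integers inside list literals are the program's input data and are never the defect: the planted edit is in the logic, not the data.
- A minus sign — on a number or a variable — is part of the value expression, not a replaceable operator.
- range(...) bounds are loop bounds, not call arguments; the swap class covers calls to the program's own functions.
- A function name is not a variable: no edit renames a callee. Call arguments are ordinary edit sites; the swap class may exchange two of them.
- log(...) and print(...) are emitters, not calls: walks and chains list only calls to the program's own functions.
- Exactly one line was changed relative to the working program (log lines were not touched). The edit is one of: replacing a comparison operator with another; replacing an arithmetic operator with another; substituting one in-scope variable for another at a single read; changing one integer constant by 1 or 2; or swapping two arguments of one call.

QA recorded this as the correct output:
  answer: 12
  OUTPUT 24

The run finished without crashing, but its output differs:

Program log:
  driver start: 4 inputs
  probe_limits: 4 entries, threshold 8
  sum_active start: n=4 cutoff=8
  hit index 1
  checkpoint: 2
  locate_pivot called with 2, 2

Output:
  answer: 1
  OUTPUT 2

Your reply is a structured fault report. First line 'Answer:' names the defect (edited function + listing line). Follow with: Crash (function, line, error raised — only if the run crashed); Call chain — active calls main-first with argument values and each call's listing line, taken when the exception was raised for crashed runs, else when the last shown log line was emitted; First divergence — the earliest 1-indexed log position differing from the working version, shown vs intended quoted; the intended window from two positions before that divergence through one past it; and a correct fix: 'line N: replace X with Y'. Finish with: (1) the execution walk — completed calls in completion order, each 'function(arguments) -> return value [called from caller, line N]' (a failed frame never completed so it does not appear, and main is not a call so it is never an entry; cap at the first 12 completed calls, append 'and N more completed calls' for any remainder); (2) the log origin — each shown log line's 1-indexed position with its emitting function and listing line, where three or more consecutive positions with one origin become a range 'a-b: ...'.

Answer: the defect is in probe_limits at line 12.
Core observation: Everything matches until log position 5, which reads 'checkpoint: 2' in place of 'checkpoint: 24'.
Call chain: main -> locate_pivot(2, 2) (called at line 26).
First divergence: position 5 — shown 'checkpoint: 2', intended 'checkpoint: 24'.
Intended log window:
  3: sum_active start: n=4 cutoff=8
  4: hit index 1
  5: checkpoint: 24
  6: locate_pivot called with 24, 2
Execution walk:
  sum_active([11, 8, 8, 1], 8) -> 1  [called from probe_limits, line 9]
  probe_limits([11, 8, 8, 1], 8) -> 2  [called from main, line 24]
  locate_pivot(2, 2) -> 1  [called from main, line 26]
Log origins:
  1 — main, line 23
  2 — probe_limits, line 8
  3 — sum_active, line 2
  4 — probe_limits, line 10
  5 — main, line 25
  6 — locate_pivot, line 15
A correct fix: line 12: replace `%` with `*`.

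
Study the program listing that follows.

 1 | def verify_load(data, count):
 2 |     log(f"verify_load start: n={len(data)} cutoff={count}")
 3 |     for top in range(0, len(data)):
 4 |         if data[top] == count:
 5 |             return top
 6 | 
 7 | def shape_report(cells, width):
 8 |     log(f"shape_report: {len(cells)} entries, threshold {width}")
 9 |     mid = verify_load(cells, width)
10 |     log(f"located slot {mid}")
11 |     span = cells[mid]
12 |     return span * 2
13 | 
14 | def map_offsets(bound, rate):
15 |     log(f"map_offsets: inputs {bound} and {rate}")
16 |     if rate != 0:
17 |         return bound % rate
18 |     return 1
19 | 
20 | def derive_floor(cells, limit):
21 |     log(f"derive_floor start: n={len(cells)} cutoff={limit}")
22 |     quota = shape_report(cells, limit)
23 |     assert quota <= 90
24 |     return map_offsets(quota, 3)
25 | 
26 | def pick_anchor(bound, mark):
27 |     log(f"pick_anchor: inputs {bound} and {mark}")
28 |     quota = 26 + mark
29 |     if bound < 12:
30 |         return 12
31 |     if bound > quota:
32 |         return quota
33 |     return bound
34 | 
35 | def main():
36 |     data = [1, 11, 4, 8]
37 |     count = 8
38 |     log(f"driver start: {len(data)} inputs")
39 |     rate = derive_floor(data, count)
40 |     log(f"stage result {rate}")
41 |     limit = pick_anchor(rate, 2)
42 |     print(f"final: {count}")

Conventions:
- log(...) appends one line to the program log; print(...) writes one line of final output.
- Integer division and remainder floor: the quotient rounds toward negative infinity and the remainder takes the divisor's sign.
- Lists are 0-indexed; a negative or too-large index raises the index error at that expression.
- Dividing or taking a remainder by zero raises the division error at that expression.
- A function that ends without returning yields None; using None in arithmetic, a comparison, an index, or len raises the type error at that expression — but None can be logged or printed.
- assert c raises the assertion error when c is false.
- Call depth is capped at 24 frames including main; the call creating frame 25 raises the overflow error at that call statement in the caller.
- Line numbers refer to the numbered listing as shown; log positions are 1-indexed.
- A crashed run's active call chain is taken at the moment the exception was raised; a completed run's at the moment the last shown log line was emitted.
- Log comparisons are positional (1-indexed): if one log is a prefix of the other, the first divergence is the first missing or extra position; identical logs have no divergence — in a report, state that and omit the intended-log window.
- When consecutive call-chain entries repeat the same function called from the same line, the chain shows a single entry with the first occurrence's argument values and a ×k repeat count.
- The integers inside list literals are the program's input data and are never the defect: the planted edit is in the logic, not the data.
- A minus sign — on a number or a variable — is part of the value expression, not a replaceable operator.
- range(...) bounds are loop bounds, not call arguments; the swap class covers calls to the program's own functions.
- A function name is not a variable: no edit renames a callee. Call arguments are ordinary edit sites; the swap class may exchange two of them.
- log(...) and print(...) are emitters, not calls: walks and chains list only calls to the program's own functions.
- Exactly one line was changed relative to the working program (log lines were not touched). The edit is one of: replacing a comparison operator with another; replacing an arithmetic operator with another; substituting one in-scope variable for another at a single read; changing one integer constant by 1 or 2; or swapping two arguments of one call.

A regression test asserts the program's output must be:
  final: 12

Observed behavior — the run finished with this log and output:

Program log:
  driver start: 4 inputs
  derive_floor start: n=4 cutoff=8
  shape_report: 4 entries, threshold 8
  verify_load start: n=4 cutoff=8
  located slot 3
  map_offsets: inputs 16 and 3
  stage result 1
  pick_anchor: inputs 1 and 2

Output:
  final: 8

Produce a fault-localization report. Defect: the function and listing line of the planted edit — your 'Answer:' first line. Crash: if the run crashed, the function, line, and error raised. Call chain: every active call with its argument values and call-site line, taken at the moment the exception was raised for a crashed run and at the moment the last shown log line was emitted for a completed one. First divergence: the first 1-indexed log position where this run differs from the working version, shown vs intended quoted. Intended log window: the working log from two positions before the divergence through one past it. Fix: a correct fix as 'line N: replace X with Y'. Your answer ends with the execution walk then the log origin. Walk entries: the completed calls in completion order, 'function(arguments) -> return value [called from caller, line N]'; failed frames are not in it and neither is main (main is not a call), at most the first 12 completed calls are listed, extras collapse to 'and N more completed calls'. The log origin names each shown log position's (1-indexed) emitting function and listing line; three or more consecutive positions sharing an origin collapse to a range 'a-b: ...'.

Answer: the defect is in main at line 42.
Key observation: Nothing in the log betrays the bug — only the output does.
Call chain: main -> pick_anchor(1, 2) (called at line 41).
First divergence: none — the logs agree in full.
Execution walk:
  verify_load([1, 11, 4, 8], 8) -> 3  [called from shape_report, line 9]
  shape_report([1, 11, 4, 8], 8) -> 16  [called from derive_floor, line 22]
  map_offsets(16, 3) -> 1  [called from derive_floor, line 24]
  derive_floor([1, 11, 4, 8], 8) -> 1  [called from main, line 39]
  pick_anchor(1, 2) -> 12  [called from main, line 41]
Log line origins:
  1: from main, line 38
  2: from derive_floor, line 21
  3: from shape_report, line 8
  4: from verify_load, line 2
  5: from shape_report, line 10
  6: from map_offsets, line 15
  7: from main, line 40
  8: from pick_anchor, line 27
A correct fix: line 42: replace `count` with `limit`.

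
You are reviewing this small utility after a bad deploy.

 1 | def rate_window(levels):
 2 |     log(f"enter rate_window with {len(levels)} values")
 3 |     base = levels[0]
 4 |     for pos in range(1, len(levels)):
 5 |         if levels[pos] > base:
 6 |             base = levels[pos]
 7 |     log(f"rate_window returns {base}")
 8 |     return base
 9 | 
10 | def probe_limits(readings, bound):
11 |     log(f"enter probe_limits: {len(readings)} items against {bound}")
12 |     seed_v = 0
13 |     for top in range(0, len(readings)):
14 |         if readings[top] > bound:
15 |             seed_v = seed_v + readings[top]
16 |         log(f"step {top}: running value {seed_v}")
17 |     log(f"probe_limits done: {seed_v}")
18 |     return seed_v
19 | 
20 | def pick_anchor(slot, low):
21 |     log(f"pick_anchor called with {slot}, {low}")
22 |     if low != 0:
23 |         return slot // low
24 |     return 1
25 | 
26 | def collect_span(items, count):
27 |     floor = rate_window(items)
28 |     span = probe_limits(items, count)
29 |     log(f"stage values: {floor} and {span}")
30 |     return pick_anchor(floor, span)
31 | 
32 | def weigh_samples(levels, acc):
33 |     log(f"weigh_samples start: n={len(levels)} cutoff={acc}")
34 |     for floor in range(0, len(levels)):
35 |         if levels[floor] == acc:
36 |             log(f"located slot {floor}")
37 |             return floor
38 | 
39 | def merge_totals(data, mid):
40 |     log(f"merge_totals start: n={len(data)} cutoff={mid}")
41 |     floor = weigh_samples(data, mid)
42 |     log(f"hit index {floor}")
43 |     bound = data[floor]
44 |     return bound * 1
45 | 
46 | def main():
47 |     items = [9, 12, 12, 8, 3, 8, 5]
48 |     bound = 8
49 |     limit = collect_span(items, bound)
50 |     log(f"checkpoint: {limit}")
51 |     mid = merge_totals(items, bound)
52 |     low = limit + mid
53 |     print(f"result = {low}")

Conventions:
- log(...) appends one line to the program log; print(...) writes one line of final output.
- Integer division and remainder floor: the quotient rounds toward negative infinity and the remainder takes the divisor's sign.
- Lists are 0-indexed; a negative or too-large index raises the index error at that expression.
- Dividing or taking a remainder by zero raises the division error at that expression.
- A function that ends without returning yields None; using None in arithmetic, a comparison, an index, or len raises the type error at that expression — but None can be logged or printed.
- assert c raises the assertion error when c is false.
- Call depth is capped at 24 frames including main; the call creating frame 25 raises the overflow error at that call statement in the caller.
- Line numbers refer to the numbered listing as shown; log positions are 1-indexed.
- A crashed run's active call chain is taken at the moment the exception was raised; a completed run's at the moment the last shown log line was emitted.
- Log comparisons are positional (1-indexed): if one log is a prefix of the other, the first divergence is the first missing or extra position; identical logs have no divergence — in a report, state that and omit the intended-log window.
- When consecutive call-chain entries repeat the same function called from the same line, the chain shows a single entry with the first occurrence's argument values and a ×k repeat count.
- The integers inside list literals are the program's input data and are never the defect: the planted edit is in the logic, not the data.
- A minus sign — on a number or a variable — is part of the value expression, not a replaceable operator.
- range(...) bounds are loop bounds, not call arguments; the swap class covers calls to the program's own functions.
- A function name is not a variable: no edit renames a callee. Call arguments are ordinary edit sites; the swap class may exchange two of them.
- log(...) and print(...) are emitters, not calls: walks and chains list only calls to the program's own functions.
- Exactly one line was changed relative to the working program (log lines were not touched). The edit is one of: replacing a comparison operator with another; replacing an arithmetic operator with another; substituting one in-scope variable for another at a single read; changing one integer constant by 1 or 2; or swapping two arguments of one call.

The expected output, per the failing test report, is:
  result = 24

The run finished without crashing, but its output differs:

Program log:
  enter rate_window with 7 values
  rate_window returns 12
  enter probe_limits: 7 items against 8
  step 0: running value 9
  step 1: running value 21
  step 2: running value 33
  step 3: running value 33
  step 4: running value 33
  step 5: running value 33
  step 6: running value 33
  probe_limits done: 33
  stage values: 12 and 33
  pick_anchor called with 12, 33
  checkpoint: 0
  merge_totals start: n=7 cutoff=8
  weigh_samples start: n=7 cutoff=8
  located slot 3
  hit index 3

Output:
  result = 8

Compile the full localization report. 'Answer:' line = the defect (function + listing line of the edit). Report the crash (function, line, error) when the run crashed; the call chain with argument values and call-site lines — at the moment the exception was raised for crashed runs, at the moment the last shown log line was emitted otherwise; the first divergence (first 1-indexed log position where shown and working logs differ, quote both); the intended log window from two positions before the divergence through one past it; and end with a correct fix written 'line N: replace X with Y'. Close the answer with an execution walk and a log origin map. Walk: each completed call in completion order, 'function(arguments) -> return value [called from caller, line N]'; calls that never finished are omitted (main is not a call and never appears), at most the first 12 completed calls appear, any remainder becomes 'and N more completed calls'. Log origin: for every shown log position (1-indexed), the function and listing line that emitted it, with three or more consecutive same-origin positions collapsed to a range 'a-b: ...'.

Answer: the defect is in merge_totals at line 44.
Key fact: Nothing in the log betrays the bug — only the output does.
Call chain: main -> merge_totals([9, 12, 12, 8, 3, 8, 5], 8) (called at line 51).
First divergence: none (the log streams are identical).
Execution walk:
  rate_window([9, 12, 12, 8, 3, 8, 5]) -> 12  [called from collect_span, line 27]
  probe_limits([9, 12, 12, 8, 3, 8, 5], 8) -> 33  [called from collect_span, line 28]
  pick_anchor(12, 33) -> 0  [called from collect_span, line 30]
  collect_span([9, 12, 12, 8, 3, 8, 5], 8) -> 0  [called from main, line 49]
  weigh_samples([9, 12, 12, 8, 3, 8, 5], 8) -> 3  [called from merge_totals, line 41]
  merge_totals([9, 12, 12, 8, 3, 8, 5], 8) -> 8  [called from main, line 51]
Log origins:
  1: emitted by rate_window (line 2)
  2: emitted by rate_window (line 7)
  3: emitted by probe_limits (line 11)
  4-10: emitted by probe_limits (line 16)
  11: emitted by probe_limits (line 17)
  12: emitted by collect_span (line 29)
  13: emitted by pick_anchor (line 21)
  14: emitted by main (line 50)
  15: emitted by merge_totals (line 40)
  16: emitted by weigh_samples (line 33)
  17: emitted by weigh_samples (line 36)
  18: emitted by merge_totals (line 42)
A correct fix: line 44: replace `1` with `3`.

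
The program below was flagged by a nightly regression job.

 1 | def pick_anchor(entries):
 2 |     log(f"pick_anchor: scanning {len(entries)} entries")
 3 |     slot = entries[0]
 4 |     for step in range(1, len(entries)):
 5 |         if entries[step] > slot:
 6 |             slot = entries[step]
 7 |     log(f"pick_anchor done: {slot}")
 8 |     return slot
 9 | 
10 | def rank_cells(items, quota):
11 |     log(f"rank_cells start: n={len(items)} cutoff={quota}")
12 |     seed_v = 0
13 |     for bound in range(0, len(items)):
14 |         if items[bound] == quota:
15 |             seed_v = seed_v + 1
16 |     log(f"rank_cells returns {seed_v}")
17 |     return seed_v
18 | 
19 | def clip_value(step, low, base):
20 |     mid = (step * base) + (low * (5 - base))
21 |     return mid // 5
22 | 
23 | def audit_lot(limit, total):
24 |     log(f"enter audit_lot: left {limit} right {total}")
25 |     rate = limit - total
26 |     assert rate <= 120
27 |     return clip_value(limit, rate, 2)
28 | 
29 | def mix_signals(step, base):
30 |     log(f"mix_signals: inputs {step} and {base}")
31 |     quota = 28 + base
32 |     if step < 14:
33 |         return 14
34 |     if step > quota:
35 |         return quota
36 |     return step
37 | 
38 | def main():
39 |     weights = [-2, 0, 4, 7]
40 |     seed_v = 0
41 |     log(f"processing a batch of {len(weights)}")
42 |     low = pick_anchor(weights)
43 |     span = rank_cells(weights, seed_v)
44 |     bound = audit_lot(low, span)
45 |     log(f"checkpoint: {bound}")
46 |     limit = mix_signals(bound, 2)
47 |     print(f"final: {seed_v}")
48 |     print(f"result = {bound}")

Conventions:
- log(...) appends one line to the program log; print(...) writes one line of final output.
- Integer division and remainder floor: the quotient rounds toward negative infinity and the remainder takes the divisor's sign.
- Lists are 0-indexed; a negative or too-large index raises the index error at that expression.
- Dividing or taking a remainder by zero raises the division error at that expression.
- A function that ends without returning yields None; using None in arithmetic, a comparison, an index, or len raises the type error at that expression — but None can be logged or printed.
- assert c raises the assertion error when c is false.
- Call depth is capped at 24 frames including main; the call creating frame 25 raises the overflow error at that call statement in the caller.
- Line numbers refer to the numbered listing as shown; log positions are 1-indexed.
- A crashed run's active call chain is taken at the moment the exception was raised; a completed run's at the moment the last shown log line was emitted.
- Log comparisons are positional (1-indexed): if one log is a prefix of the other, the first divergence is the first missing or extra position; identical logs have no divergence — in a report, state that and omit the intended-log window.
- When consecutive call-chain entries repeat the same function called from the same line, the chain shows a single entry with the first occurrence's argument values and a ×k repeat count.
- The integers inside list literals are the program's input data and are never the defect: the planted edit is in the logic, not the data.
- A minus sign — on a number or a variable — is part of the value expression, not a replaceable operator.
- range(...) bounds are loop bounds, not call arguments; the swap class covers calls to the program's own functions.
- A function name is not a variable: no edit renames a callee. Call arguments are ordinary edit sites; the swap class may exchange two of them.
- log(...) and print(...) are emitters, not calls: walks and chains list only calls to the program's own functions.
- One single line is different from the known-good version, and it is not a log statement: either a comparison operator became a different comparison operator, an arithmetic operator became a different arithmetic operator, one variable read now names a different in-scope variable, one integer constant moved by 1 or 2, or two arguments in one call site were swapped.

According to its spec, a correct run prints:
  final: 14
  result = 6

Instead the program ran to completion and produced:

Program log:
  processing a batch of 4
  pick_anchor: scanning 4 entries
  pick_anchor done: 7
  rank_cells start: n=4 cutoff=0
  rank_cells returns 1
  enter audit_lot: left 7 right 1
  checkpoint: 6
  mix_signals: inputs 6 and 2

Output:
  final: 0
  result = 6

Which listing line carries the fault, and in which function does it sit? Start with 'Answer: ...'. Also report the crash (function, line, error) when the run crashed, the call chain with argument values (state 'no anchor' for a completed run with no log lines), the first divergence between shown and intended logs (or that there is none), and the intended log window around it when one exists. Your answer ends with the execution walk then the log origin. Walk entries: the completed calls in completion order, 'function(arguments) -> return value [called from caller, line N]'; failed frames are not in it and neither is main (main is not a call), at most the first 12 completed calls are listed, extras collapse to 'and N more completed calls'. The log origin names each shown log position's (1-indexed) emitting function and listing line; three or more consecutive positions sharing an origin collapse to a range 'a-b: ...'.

Answer: the defect is in main at line 47.
The tell: The two runs log identically and part ways only at the printed values.
Call chain: main -> mix_signals(6, 2) (called at line 46).
First divergence: there is none — every log position agrees.
Execution walk:
  pick_anchor([-2, 0, 4, 7]) -> 7  [called from main, line 42]
  rank_cells([-2, 0, 4, 7], 0) -> 1  [called from main, line 43]
  clip_value(7, 6, 2) -> 6  [called from audit_lot, line 27]
  audit_lot(7, 1) -> 6  [called from main, line 44]
  mix_signals(6, 2) -> 14  [called from main, line 46]
Log origins:
  1: emitted by main (line 41)
  2: emitted by pick_anchor (line 2)
  3: emitted by pick_anchor (line 7)
  4: emitted by rank_cells (line 11)
  5: emitted by rank_cells (line 16)
  6: emitted by audit_lot (line 24)
  7: emitted by main (line 45)
  8: emitted by mix_signals (line 30)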